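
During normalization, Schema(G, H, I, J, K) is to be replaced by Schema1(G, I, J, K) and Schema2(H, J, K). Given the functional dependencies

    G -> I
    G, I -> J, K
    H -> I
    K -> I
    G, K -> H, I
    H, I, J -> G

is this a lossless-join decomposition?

No

Common attributes: Schema1 ∩ Schema2 = {J, K}.
Closure of {J, K}: K → I applies, adding I. So (J, K)⁺ = {I, J, K}.
The closure contains neither all of Schema1 = {G, I, J, K} nor all of Schema2 = {H, J, K}, so the common attributes are not a superkey of either fragment. The join is lossy.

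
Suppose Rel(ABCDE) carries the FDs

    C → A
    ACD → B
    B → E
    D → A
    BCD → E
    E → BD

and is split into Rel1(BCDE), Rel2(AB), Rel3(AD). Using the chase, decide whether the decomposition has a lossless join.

Yes

Chase test. Columns are ABCDE; row i has aⱼ where attribute j ∈ Reli, else bᵢⱼ.
Initial tableau (one row per fragment):
  row 1: b11 a2 a3 a4 a5
  row 2: a1 a2 b23 b24 b25
  row 3: a1 b32 b33 a4 b35
Rows 1 and 2 agree on B; apply B→E and equate their E entries.
Rows 1 and 3 agree on D; apply D→A and equate their A entries.
Rows 1 and 2 agree on E; apply E→BD and equate their BD entries.
Row 1 is now all distinguished symbols — the join is lossless.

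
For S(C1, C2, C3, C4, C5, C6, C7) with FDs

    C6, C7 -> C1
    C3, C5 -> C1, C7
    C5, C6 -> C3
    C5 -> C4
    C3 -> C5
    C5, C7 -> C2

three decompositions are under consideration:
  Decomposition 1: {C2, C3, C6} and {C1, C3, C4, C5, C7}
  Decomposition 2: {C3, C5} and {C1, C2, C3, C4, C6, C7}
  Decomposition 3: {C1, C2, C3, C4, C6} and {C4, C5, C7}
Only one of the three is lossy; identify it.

Decomposition 1: common = {C3}, closure = {C1, C2, C3, C4, C5, C7} → lossless.
Decomposition 2: common = {C3}, closure = {C1, C2, C3, C4, C5, C7} → lossless.
Decomposition 3: common = {C4}, closure = {C4} → lossy.

Decomposition 3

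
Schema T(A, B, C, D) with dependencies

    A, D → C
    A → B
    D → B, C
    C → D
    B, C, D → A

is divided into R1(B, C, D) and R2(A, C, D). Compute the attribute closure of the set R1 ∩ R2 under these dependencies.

A, B, C, D

R1 ∩ R2 = {C, D}.
D → B, C applies, adding B
B, C, D → A applies, adding A
Closure: {A, B, C, D}.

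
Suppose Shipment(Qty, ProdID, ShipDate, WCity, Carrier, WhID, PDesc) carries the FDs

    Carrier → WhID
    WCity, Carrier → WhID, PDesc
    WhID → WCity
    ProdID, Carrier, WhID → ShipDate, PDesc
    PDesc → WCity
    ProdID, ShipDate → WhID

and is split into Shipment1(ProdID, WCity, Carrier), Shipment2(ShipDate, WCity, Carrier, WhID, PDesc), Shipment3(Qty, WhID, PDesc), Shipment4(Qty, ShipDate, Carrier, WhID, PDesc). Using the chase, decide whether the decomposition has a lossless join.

Chase test. Columns are Qty, ProdID, ShipDate, WCity, Carrier, WhID, PDesc; row i has aⱼ where attribute j ∈ Shipmenti, else bᵢⱼ.
Initial tableau (one row per fragment):
  row 1: b11 a2 b13 a4 a5 b16 b17
  row 2: b21 b22 a3 a4 a5 a6 a7
  row 3: a1 b32 b33 b34 b35 a6 a7
  row 4: a1 b42 a3 b44 a5 a6 a7
Rows 1 and 2 agree on Carrier; apply Carrier→WhID and equate their WhID entries.
Rows 1 and 2 agree on WCity, Carrier; apply WCity, Carrier→WhID, PDesc and equate their WhID, PDesc entries.
Rows 1 and 3 agree on WhID; apply WhID→WCity and equate their WCity entries.
Rows 1 and 4 agree on WhID; apply WhID→WCity and equate their WCity entries.
No row becomes fully distinguished — the join is lossy.

No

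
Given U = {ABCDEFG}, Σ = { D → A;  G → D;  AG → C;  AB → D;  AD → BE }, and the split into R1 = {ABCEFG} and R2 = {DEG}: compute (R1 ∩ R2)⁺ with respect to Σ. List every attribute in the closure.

ABCDEG

R1 ∩ R2 = {EG}.
G → D applies, adding D
D → A applies, adding A
AG → C applies, adding C
AD → BE applies, adding B
Closure: {ABCDEG}.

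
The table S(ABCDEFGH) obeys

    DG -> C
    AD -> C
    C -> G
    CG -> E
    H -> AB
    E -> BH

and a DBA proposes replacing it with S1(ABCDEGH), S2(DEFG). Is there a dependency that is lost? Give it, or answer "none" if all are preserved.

DG → C lies within S1.
AD → C lies within S1.
C → G lies within S1.
CG → E lies within S1.
H → AB lies within S1.
E → BH lies within S1.
Every dependency is enforceable on the fragments, so the decomposition is dependency-preserving.

none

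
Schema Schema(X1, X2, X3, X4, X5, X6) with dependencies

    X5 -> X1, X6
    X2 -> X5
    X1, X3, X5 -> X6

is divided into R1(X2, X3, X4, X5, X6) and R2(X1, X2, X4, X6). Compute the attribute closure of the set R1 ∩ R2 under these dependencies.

R1 ∩ R2 = {X2, X4, X6}.
X2 → X5 applies, adding X5
X5 → X1, X6 applies, adding X1
Closure: {X1, X2, X4, X5, X6}.

X1, X2, X4, X5, X6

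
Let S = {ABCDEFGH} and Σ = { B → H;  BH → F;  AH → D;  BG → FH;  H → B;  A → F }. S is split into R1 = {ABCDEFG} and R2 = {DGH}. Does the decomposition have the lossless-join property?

No

Common attributes: R1 ∩ R2 = {DG}.
No dependency enlarges {DG}, so (DG)⁺ = {DG}.
The closure contains neither all of R1 = {ABCDEFG} nor all of R2 = {DGH}, so the common attributes are not a superkey of either fragment. The join is lossy.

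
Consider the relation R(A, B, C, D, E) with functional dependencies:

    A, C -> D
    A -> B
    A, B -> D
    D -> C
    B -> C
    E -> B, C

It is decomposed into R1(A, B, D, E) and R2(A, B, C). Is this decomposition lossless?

Common attributes: R1 ∩ R2 = {A, B}.
Closure of {A, B}: A, B → D applies, adding D; D → C applies, adding C. So (A, B)⁺ = {A, B, C, D}.
This closure contains every attribute of R2, so R1 ∩ R2 → R2. The join is lossless.

Yes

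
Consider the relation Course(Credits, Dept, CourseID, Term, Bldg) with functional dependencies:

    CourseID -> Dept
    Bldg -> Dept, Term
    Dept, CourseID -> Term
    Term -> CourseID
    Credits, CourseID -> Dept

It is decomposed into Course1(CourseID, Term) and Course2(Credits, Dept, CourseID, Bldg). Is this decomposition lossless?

Common attributes: Course1 ∩ Course2 = {CourseID}.
Closure of {CourseID}: CourseID → Dept applies, adding Dept; Dept, CourseID → Term applies, adding Term. So (CourseID)⁺ = {Dept, CourseID, Term}.
This closure contains every attribute of Course1, so Course1 ∩ Course2 → Course1. The join is lossless.

Yes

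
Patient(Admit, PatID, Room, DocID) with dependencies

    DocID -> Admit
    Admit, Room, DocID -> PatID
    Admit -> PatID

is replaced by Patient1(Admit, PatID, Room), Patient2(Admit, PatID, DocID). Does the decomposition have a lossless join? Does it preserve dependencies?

Lossless test: (Admit, PatID)⁺ = {Admit, PatID}, which is a superkey of neither fragment — lossy.
Dependency preservation: Admit, Room, DocID → PatID is not contained in any single fragment, but the restricted closure of its left-hand side across the fragments still reaches the right-hand side; the remaining FDs each lie inside some fragment. All dependencies are preserved.

lossy but dependency-preserving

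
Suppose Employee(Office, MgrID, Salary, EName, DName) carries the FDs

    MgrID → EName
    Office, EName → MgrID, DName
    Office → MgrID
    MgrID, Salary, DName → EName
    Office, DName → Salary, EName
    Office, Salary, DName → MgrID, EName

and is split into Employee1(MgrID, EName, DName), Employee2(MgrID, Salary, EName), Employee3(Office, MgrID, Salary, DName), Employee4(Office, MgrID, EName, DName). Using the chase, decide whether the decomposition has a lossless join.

Chase test. Columns are Office, MgrID, Salary, EName, DName; row i has aⱼ where attribute j ∈ Employeei, else bᵢⱼ.
Initial tableau (one row per fragment):
  row 1: b11 a2 b13 a4 a5
  row 2: b21 a2 a3 a4 b25
  row 3: a1 a2 a3 b34 a5
  row 4: a1 a2 b43 a4 a5
Rows 1 and 3 agree on MgrID; apply MgrID→EName and equate their EName entries.
Rows 3 and 4 agree on Office, DName; apply Office, DName→Salary, EName and equate their Salary, EName entries.
Row 3 is now all distinguished symbols — the join is lossless.

Yes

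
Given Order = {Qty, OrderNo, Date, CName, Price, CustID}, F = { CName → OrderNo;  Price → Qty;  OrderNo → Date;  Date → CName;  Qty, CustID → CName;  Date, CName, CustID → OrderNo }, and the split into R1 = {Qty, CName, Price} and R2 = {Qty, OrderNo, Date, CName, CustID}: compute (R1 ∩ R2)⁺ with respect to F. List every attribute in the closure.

R1 ∩ R2 = {Qty, CName}.
CName → OrderNo applies, adding OrderNo
OrderNo → Date applies, adding Date
Closure: {Qty, OrderNo, Date, CName}.

Qty, OrderNo, Date, CName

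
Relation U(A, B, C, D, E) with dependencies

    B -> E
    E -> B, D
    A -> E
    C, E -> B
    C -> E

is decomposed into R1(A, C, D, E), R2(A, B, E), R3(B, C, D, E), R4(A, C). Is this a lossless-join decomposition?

Yes

Chase test. Columns are A, B, C, D, E; row i has aⱼ where attribute j ∈ Ri, else bᵢⱼ.
Initial tableau (one row per fragment):
  row 1: a1 b12 a3 a4 a5
  row 2: a1 a2 b23 b24 a5
  row 3: b31 a2 a3 a4 a5
  row 4: a1 b42 a3 b44 b45
Rows 1 and 2 agree on E; apply E→B, D and equate their B, D entries.
Rows 1 and 4 agree on A; apply A→E and equate their E entries.
Rows 1 and 4 agree on C, E; apply C, E→B and equate their B entries.
Rows 1 and 4 agree on E; apply E→B, D and equate their B, D entries.
Row 1 is now all distinguished symbols — the join is lossless.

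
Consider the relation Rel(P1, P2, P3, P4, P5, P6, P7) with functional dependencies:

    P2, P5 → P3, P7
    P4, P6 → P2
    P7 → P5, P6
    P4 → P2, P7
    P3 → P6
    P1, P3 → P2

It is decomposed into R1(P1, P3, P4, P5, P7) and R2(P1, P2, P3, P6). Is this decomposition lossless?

Common attributes: R1 ∩ R2 = {P1, P3}.
Closure of {P1, P3}: P3 → P6 applies, adding P6; P1, P3 → P2 applies, adding P2. So (P1, P3)⁺ = {P1, P2, P3, P6}.
This closure contains every attribute of R2, so R1 ∩ R2 → R2. The join is lossless.

Yes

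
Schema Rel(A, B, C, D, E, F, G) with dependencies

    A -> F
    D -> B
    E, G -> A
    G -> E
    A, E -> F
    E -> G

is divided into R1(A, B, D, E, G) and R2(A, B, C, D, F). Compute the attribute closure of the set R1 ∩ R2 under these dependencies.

A, B, D, F

R1 ∩ R2 = {A, B, D}.
A → F applies, adding F
Closure: {A, B, D, F}.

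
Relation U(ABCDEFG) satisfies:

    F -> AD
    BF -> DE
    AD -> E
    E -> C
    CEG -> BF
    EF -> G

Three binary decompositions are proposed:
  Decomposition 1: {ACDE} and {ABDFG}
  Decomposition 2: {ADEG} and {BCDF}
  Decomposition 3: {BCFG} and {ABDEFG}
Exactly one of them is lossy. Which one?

Decomposition 1: common = {AD}, closure = {ACDE} → lossless.
Decomposition 2: common = {D}, closure = {D} → lossy.
Decomposition 3: common = {BFG}, closure = {ABCDEFG} → lossless.

Decomposition 2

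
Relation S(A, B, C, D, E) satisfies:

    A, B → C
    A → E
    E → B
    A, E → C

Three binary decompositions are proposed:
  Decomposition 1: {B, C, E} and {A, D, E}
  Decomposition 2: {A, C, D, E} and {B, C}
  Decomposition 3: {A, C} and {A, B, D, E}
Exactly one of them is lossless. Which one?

Decomposition 3

Decomposition 1: common = {E}, closure = {B, E} → lossy.
Decomposition 2: common = {C}, closure = {C} → lossy.
Decomposition 3: common = {A}, closure = {A, B, C, E} → lossless.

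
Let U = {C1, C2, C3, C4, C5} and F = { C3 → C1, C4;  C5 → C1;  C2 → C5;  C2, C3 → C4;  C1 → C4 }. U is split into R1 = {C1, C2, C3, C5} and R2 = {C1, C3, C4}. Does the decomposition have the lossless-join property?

Common attributes: R1 ∩ R2 = {C1, C3}.
Closure of {C1, C3}: C3 → C1, C4 applies, adding C4. So (C1, C3)⁺ = {C1, C3, C4}.
This closure contains every attribute of R2, so R1 ∩ R2 → R2. The join is lossless.

Yes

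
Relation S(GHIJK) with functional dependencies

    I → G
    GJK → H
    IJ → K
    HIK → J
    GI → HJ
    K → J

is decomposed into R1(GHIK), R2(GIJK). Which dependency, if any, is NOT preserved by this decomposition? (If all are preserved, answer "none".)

I → G lies within R1.
GJK → H: restricted closure across fragments reaches H.
IJ → K lies within R2.
HIK → J: restricted closure across fragments reaches J.
GI → HJ: restricted closure across fragments reaches HJ.
K → J lies within R2.
Every dependency is enforceable on the fragments, so the decomposition is dependency-preserving.

none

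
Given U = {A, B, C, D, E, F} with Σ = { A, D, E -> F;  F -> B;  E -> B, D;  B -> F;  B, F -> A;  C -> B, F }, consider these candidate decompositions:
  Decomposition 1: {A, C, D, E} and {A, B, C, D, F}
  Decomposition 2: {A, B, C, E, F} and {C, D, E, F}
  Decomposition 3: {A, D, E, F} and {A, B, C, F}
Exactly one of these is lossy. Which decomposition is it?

Decomposition 3

Decomposition 1: common = {A, C, D}, closure = {A, B, C, D, F} → lossless.
Decomposition 2: common = {C, E, F}, closure = {A, B, C, D, E, F} → lossless.
Decomposition 3: common = {A, F}, closure = {A, B, F} → lossy.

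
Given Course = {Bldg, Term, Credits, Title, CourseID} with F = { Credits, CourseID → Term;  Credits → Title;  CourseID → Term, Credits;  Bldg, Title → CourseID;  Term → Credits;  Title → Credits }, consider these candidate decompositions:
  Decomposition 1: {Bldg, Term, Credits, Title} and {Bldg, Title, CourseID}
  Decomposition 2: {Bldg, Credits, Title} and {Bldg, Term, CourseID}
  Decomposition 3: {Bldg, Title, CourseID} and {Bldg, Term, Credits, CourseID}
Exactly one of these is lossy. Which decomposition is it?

Decomposition 1: common = {Bldg, Title}, closure = {Bldg, Term, Credits, Title, CourseID} → lossless.
Decomposition 2: common = {Bldg}, closure = {Bldg} → lossy.
Decomposition 3: common = {Bldg, CourseID}, closure = {Bldg, Term, Credits, Title, CourseID} → lossless.

Decomposition 2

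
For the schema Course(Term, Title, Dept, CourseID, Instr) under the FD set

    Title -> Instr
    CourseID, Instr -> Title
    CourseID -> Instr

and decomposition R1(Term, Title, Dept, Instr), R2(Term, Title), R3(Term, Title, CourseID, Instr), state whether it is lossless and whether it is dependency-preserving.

Lossless test (chase): Rows 1 and 2 agree on Title; apply Title→Instr and equate their Instr entries. No row becomes fully distinguished — the join is lossy.
Dependency preservation: every FD's attributes lie within a single fragment, so each can be enforced locally — preserved.

lossy but dependency-preserving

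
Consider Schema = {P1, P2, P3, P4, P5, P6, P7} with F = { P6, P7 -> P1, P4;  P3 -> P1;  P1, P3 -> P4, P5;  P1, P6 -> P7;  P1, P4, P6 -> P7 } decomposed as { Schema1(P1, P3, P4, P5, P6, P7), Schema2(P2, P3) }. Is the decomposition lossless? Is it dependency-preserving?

lossy but dependency-preserving

Lossless test: (P3)⁺ = {P1, P3, P4, P5}, which is a superkey of neither fragment — lossy.
Dependency preservation: every FD's attributes lie within a single fragment, so each can be enforced locally — preserved.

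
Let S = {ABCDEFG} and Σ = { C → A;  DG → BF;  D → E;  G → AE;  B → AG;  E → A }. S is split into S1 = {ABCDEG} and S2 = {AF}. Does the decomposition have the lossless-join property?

Common attributes: S1 ∩ S2 = {A}.
No dependency enlarges {A}, so (A)⁺ = {A}.
The closure contains neither all of S1 = {ABCDEG} nor all of S2 = {AF}, so the common attributes are not a superkey of either fragment. The join is lossy.

No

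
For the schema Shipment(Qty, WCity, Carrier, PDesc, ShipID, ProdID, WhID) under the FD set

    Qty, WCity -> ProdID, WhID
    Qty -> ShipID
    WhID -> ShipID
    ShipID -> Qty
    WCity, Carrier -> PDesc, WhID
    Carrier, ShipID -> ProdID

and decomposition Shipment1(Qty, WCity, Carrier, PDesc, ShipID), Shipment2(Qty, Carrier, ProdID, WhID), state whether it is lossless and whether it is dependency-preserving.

lossy and not dependency-preserving

Lossless test: (Qty, Carrier)⁺ = {Qty, Carrier, ShipID, ProdID}, which is a superkey of neither fragment — lossy.
Dependency preservation: the restricted closure of {Qty, WCity} across the fragments never reaches {ProdID, WhID}, so Qty, WCity → ProdID, WhID cannot be enforced without a join — not preserved.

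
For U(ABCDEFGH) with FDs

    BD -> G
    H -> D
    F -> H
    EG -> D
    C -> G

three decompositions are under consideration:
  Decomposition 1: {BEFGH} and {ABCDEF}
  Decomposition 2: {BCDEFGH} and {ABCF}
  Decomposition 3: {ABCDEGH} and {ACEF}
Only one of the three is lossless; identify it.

Decomposition 1

Decomposition 1: common = {BEF}, closure = {BDEFGH} → lossless.
Decomposition 2: common = {BCF}, closure = {BCDFGH} → lossy.
Decomposition 3: common = {ACE}, closure = {ACDEG} → lossy.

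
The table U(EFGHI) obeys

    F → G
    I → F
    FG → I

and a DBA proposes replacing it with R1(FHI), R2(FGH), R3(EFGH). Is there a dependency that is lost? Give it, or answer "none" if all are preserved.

none

F → G lies within R2.
I → F lies within R1.
FG → I: restricted closure across fragments reaches I.
Every dependency is enforceable on the fragments, so the decomposition is dependency-preserving.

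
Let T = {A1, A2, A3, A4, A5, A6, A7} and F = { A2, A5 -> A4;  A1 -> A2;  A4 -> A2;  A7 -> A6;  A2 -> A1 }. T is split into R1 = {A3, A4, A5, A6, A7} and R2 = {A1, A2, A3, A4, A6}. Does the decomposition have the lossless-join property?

Common attributes: R1 ∩ R2 = {A3, A4, A6}.
Closure of {A3, A4, A6}: A4 → A2 applies, adding A2; A2 → A1 applies, adding A1. So (A3, A4, A6)⁺ = {A1, A2, A3, A4, A6}.
This closure contains every attribute of R2, so R1 ∩ R2 → R2. The join is lossless.

Yes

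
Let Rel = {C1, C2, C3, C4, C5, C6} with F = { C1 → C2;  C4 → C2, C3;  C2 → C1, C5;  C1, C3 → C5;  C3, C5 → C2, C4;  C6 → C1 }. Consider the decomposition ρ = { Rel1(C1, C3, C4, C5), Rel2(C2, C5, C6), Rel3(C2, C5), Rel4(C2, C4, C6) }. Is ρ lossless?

Chase test. Columns are C1, C2, C3, C4, C5, C6; row i has aⱼ where attribute j ∈ Reli, else bᵢⱼ.
Initial tableau (one row per fragment):
  row 1: a1 b12 a3 a4 a5 b16
  row 2: b21 a2 b23 b24 a5 a6
  row 3: b31 a2 b33 b34 a5 b36
  row 4: b41 a2 b43 a4 b45 a6
Rows 1 and 4 agree on C4; apply C4→C2, C3 and equate their C2, C3 entries.
Rows 1 and 2 agree on C2; apply C2→C1, C5 and equate their C1, C5 entries.
Rows 1 and 3 agree on C2; apply C2→C1, C5 and equate their C1, C5 entries.
Rows 1 and 4 agree on C2; apply C2→C1, C5 and equate their C1, C5 entries.
Row 4 is now all distinguished symbols — the join is lossless.

Yes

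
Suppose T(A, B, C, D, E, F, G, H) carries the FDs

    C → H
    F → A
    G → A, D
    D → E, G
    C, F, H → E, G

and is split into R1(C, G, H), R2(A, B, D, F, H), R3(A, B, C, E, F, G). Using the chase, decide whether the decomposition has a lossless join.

Chase test. Columns are A, B, C, D, E, F, G, H; row i has aⱼ where attribute j ∈ Ri, else bᵢⱼ.
Initial tableau (one row per fragment):
  row 1: b11 b12 a3 b14 b15 b16 a7 a8
  row 2: a1 a2 b23 a4 b25 a6 b27 a8
  row 3: a1 a2 a3 b34 a5 a6 a7 b38
Rows 1 and 3 agree on C; apply C→H and equate their H entries.
Rows 1 and 3 agree on G; apply G→A, D and equate their A, D entries.
Rows 1 and 3 agree on D; apply D→E, G and equate their E, G entries.
No row becomes fully distinguished — the join is lossy.

No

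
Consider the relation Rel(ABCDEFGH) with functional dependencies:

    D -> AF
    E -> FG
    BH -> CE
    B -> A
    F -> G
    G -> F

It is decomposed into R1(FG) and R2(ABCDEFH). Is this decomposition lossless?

Yes

Common attributes: R1 ∩ R2 = {F}.
Closure of {F}: F → G applies, adding G. So (F)⁺ = {FG}.
This closure contains every attribute of R1, so R1 ∩ R2 → R1. The join is lossless.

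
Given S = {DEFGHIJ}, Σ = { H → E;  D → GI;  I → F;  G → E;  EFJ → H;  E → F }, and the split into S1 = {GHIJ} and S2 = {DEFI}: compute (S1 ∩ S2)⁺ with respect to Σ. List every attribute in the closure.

FI

S1 ∩ S2 = {I}.
I → F applies, adding F
Closure: {FI}.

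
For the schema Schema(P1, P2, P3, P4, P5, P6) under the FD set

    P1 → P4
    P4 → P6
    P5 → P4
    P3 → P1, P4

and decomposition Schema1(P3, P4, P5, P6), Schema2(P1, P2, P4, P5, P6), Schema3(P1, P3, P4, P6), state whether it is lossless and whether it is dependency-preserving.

lossy but dependency-preserving

Lossless test (chase): Rows 1 and 3 agree on P3; apply P3→P1, P4 and equate their P1, P4 entries. No row becomes fully distinguished — the join is lossy.
Dependency preservation: every FD's attributes lie within a single fragment, so each can be enforced locally — preserved.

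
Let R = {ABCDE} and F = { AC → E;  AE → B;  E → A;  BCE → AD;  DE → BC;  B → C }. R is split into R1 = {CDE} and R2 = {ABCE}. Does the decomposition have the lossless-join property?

Yes

Common attributes: R1 ∩ R2 = {CE}.
Closure of {CE}: E → A applies, adding A; AE → B applies, adding B; BCE → AD applies, adding D. So (CE)⁺ = {ABCDE}.
This closure contains every attribute of R1, so R1 ∩ R2 → R1. The join is lossless.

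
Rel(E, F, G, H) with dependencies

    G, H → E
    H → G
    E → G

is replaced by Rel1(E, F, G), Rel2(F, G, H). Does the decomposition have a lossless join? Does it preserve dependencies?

Lossless test: (F, G)⁺ = {F, G}, which is a superkey of neither fragment — lossy.
Dependency preservation: the restricted closure of {G, H} across the fragments never reaches {E}, so G, H → E cannot be enforced without a join — not preserved.

lossy and not dependency-preserving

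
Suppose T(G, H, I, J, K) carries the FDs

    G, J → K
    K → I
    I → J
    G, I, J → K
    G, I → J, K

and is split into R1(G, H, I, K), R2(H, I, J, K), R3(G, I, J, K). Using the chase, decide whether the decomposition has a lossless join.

Yes

Chase test. Columns are G, H, I, J, K; row i has aⱼ where attribute j ∈ Ri, else bᵢⱼ.
Initial tableau (one row per fragment):
  row 1: a1 a2 a3 b14 a5
  row 2: b21 a2 a3 a4 a5
  row 3: a1 b32 a3 a4 a5
Rows 1 and 2 agree on I; apply I→J and equate their J entries.
Row 1 is now all distinguished symbols — the join is lossless.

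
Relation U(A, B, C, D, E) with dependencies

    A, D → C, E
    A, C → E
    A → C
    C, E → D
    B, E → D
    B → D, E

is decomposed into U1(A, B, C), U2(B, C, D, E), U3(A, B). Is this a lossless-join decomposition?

Yes

Chase test. Columns are A, B, C, D, E; row i has aⱼ where attribute j ∈ Ui, else bᵢⱼ.
Initial tableau (one row per fragment):
  row 1: a1 a2 a3 b14 b15
  row 2: b21 a2 a3 a4 a5
  row 3: a1 a2 b33 b34 b35
Rows 1 and 3 agree on A; apply A→C and equate their C entries.
Rows 1 and 2 agree on B; apply B→D, E and equate their D, E entries.
Rows 1 and 3 agree on B; apply B→D, E and equate their D, E entries.
Row 1 is now all distinguished symbols — the join is lossless.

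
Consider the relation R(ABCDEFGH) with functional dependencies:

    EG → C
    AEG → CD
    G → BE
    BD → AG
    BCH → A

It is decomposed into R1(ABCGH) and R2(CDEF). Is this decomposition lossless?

No

Common attributes: R1 ∩ R2 = {C}.
No dependency enlarges {C}, so (C)⁺ = {C}.
The closure contains neither all of R1 = {ABCGH} nor all of R2 = {CDEF}, so the common attributes are not a superkey of either fragment. The join is lossy.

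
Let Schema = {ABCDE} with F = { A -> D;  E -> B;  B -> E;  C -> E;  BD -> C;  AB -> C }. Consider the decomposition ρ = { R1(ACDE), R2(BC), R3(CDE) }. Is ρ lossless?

Chase test. Columns are ABCDE; row i has aⱼ where attribute j ∈ Ri, else bᵢⱼ.
Initial tableau (one row per fragment):
  row 1: a1 b12 a3 a4 a5
  row 2: b21 a2 a3 b24 b25
  row 3: b31 b32 a3 a4 a5
Rows 1 and 3 agree on E; apply E→B and equate their B entries.
Rows 1 and 2 agree on C; apply C→E and equate their E entries.
Rows 1 and 2 agree on E; apply E→B and equate their B entries.
Row 1 is now all distinguished symbols — the join is lossless.

Yes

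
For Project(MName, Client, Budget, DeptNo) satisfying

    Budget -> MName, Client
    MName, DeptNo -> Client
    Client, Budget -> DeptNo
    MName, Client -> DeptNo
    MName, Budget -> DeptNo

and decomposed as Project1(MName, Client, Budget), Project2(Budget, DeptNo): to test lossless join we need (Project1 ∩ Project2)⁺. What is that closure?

MName, Client, Budget, DeptNo

Project1 ∩ Project2 = {Budget}.
Budget → MName, Client applies, adding MName, Client
Client, Budget → DeptNo applies, adding DeptNo
Closure: {MName, Client, Budget, DeptNo}.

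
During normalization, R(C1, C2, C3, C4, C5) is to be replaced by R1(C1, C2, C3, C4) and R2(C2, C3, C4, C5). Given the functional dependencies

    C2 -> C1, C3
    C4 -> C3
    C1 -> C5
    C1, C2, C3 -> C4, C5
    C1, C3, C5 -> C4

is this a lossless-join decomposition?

Yes

Common attributes: R1 ∩ R2 = {C2, C3, C4}.
Closure of {C2, C3, C4}: C2 → C1, C3 applies, adding C1; C1 → C5 applies, adding C5. So (C2, C3, C4)⁺ = {C1, C2, C3, C4, C5}.
This closure contains every attribute of R1, so R1 ∩ R2 → R1. The join is lossless.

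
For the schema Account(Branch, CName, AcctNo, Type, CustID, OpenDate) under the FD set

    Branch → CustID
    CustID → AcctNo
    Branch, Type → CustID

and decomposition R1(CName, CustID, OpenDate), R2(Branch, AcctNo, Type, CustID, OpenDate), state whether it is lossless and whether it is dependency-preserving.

Lossless test: (CustID, OpenDate)⁺ = {AcctNo, CustID, OpenDate}, which is a superkey of neither fragment — lossy.
Dependency preservation: every FD's attributes lie within a single fragment, so each can be enforced locally — preserved.

lossy but dependency-preserving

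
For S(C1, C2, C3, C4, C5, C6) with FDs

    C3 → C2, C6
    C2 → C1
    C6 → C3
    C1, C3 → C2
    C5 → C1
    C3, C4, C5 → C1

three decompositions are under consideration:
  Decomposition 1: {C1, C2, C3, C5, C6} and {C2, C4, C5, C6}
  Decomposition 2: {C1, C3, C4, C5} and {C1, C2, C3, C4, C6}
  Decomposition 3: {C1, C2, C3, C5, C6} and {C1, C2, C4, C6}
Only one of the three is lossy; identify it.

Decomposition 1: common = {C2, C5, C6}, closure = {C1, C2, C3, C5, C6} → lossless.
Decomposition 2: common = {C1, C3, C4}, closure = {C1, C2, C3, C4, C6} → lossless.
Decomposition 3: common = {C1, C2, C6}, closure = {C1, C2, C3, C6} → lossy.

Decomposition 3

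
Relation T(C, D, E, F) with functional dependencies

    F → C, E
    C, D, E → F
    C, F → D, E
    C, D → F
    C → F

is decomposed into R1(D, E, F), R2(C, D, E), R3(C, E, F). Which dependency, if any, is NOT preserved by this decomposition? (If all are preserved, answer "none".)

F → C, E lies within R3.
C, D, E → F: restricted closure across fragments reaches F.
C, F → D, E: restricted closure across fragments reaches D, E.
C, D → F: restricted closure across fragments reaches F.
C → F lies within R3.
Every dependency is enforceable on the fragments, so the decomposition is dependency-preserving.

none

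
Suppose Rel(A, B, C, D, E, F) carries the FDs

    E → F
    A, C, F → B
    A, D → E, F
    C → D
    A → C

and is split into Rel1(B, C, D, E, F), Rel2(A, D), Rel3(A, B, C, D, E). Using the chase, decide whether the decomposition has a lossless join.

Chase test. Columns are A, B, C, D, E, F; row i has aⱼ where attribute j ∈ Reli, else bᵢⱼ.
Initial tableau (one row per fragment):
  row 1: b11 a2 a3 a4 a5 a6
  row 2: a1 b22 b23 a4 b25 b26
  row 3: a1 a2 a3 a4 a5 b36
Rows 1 and 3 agree on E; apply E→F and equate their F entries.
Rows 2 and 3 agree on A, D; apply A, D→E, F and equate their E, F entries.
Rows 2 and 3 agree on A; apply A→C and equate their C entries.
Rows 2 and 3 agree on A, C, F; apply A, C, F→B and equate their B entries.
Row 2 is now all distinguished symbols — the join is lossless.

Yes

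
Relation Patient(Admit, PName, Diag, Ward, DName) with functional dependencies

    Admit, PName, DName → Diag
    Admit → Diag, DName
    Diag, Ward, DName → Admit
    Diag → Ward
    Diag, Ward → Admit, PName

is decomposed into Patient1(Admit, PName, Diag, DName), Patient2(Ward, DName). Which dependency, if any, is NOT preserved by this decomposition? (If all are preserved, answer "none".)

Check Diag → Ward: no single fragment contains all of {Diag, Ward}, and the restricted closure of {Diag} across the fragments never reaches {Ward}.
Admit, PName, DName → Diag is preserved.
Admit → Diag, DName is preserved.
Diag, Ward, DName → Admit is preserved.
Diag, Ward → Admit, PName is preserved.

Diag → Ward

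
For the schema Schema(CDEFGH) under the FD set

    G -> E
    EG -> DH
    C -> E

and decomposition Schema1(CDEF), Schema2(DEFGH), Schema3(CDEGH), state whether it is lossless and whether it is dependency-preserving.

lossy but dependency-preserving

Lossless test (chase): applying each FD to every pair of rows produces no changes in the tableau, so no row becomes fully distinguished — the join is lossy.
Dependency preservation: every FD's attributes lie within a single fragment, so each can be enforced locally — preserved.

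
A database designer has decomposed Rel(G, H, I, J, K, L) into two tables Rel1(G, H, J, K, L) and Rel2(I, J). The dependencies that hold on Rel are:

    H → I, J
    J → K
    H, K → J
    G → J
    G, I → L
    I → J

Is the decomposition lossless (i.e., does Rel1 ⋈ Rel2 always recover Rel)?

No

Common attributes: Rel1 ∩ Rel2 = {J}.
Closure of {J}: J → K applies, adding K. So (J)⁺ = {J, K}.
The closure contains neither all of Rel1 = {G, H, J, K, L} nor all of Rel2 = {I, J}, so the common attributes are not a superkey of either fragment. The join is lossy.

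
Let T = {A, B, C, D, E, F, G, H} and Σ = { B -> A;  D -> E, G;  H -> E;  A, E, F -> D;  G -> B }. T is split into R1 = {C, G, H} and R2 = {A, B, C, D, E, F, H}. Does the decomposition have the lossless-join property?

No

Common attributes: R1 ∩ R2 = {C, H}.
Closure of {C, H}: H → E applies, adding E. So (C, H)⁺ = {C, E, H}.
The closure contains neither all of R1 = {C, G, H} nor all of R2 = {A, B, C, D, E, F, H}, so the common attributes are not a superkey of either fragment. The join is lossy.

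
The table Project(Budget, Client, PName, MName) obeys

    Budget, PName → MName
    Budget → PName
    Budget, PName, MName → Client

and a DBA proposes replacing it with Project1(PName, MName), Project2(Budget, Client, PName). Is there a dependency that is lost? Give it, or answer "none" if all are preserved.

Budget, PName → MName

Check Budget, PName → MName: no single fragment contains all of {Budget, PName, MName}, and the restricted closure of {Budget, PName} across the fragments never reaches {MName}.
Budget → PName is preserved.
Budget, PName, MName → Client is preserved.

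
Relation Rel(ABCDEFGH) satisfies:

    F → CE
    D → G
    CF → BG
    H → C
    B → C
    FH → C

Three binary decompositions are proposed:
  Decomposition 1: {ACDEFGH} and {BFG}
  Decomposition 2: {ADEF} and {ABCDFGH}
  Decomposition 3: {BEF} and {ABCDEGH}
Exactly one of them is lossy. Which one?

Decomposition 3

Decomposition 1: common = {FG}, closure = {BCEFG} → lossless.
Decomposition 2: common = {ADF}, closure = {ABCDEFG} → lossless.
Decomposition 3: common = {BE}, closure = {BCE} → lossy.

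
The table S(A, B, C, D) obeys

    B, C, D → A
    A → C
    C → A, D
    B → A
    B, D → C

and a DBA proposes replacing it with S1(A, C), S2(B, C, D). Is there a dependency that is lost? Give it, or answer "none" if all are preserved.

B, C, D → A: restricted closure across fragments reaches A.
A → C lies within S1.
C → A, D: restricted closure across fragments reaches A, D.
B → A: restricted closure across fragments reaches A.
B, D → C lies within S2.
Every dependency is enforceable on the fragments, so the decomposition is dependency-preserving.

none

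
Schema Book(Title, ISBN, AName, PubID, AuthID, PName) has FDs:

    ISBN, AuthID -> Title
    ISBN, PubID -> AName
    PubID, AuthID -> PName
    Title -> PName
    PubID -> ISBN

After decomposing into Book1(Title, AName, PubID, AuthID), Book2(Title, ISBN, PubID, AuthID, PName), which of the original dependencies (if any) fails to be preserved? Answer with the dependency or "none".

ISBN, AuthID → Title lies within Book2.
ISBN, PubID → AName: restricted closure across fragments reaches AName.
PubID, AuthID → PName lies within Book2.
Title → PName lies within Book2.
PubID → ISBN lies within Book2.
Every dependency is enforceable on the fragments, so the decomposition is dependency-preserving.

none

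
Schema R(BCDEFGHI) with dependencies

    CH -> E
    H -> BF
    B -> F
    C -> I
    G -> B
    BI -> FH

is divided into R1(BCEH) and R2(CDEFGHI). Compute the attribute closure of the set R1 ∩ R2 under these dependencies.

BCEFHI

R1 ∩ R2 = {CEH}.
H → BF applies, adding BF
C → I applies, adding I
Closure: {BCEFHI}.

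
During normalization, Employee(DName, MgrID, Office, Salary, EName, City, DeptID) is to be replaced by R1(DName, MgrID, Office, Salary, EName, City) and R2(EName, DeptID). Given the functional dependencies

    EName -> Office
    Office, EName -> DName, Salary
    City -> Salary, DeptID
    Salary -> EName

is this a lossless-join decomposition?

No

Common attributes: R1 ∩ R2 = {EName}.
Closure of {EName}: EName → Office applies, adding Office; Office, EName → DName, Salary applies, adding DName, Salary. So (EName)⁺ = {DName, Office, Salary, EName}.
The closure contains neither all of R1 = {DName, MgrID, Office, Salary, EName, City} nor all of R2 = {EName, DeptID}, so the common attributes are not a superkey of either fragment. The join is lossy.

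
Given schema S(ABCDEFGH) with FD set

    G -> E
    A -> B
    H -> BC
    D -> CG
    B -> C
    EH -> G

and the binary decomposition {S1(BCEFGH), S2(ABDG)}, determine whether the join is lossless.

No

Common attributes: S1 ∩ S2 = {BG}.
Closure of {BG}: G → E applies, adding E; B → C applies, adding C. So (BG)⁺ = {BCEG}.
The closure contains neither all of S1 = {BCEFGH} nor all of S2 = {ABDG}, so the common attributes are not a superkey of either fragment. The join is lossy.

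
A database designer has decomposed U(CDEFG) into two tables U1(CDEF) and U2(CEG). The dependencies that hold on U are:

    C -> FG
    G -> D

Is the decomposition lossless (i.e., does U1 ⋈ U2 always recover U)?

Common attributes: U1 ∩ U2 = {CE}.
Closure of {CE}: C → FG applies, adding FG; G → D applies, adding D. So (CE)⁺ = {CDEFG}.
This closure contains every attribute of U1, so U1 ∩ U2 → U1. The join is lossless.

Yes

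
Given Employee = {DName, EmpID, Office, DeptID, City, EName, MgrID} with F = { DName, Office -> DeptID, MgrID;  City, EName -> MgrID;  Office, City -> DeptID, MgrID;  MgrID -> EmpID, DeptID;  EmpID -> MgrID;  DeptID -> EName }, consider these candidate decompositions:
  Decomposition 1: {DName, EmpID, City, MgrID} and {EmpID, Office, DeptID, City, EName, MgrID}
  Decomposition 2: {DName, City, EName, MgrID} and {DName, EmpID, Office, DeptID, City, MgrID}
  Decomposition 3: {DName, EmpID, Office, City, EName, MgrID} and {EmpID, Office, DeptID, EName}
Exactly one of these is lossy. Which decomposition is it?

Decomposition 1: common = {EmpID, City, MgrID}, closure = {EmpID, DeptID, City, EName, MgrID} → lossy.
Decomposition 2: common = {DName, City, MgrID}, closure = {DName, EmpID, DeptID, City, EName, MgrID} → lossless.
Decomposition 3: common = {EmpID, Office, EName}, closure = {EmpID, Office, DeptID, EName, MgrID} → lossless.

Decomposition 1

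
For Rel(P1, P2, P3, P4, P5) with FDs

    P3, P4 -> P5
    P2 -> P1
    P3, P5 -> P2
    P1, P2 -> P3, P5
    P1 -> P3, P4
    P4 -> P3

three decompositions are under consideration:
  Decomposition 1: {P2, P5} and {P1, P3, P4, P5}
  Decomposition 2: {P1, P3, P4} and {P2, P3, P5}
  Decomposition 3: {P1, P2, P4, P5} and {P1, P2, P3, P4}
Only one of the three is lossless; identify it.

Decomposition 1: common = {P5}, closure = {P5} → lossy.
Decomposition 2: common = {P3}, closure = {P3} → lossy.
Decomposition 3: common = {P1, P2, P4}, closure = {P1, P2, P3, P4, P5} → lossless.

Decomposition 3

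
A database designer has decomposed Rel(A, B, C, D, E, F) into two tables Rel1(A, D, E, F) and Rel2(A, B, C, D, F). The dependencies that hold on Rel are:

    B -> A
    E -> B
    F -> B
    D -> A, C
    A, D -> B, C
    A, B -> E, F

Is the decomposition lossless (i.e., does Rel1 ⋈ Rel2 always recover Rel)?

Common attributes: Rel1 ∩ Rel2 = {A, D, F}.
Closure of {A, D, F}: F → B applies, adding B; D → A, C applies, adding C; A, B → E, F applies, adding E. So (A, D, F)⁺ = {A, B, C, D, E, F}.
This closure contains every attribute of Rel1, so Rel1 ∩ Rel2 → Rel1. The join is lossless.

Yes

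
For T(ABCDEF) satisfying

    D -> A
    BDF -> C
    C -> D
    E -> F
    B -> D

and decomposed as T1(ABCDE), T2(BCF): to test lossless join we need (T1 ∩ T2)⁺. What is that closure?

T1 ∩ T2 = {BC}.
C → D applies, adding D
D → A applies, adding A
Closure: {ABCD}.

ABCD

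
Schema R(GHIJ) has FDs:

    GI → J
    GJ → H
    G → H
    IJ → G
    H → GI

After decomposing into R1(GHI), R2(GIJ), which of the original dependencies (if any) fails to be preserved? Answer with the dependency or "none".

none

GI → J lies within R2.
GJ → H: restricted closure across fragments reaches H.
G → H lies within R1.
IJ → G lies within R2.
H → GI lies within R1.
Every dependency is enforceable on the fragments, so the decomposition is dependency-preserving.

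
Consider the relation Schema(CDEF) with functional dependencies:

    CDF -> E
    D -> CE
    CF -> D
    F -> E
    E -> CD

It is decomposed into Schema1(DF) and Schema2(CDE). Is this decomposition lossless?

Yes

Common attributes: Schema1 ∩ Schema2 = {D}.
Closure of {D}: D → CE applies, adding CE. So (D)⁺ = {CDE}.
This closure contains every attribute of Schema2, so Schema1 ∩ Schema2 → Schema2. The join is lossless.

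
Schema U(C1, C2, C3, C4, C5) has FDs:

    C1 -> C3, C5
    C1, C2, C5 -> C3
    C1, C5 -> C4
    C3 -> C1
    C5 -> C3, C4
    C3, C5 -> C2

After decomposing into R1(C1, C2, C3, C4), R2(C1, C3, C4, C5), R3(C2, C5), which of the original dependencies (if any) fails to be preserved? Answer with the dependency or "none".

none

C1 → C3, C5 lies within R2.
C1, C2, C5 → C3: restricted closure across fragments reaches C3.
C1, C5 → C4 lies within R2.
C3 → C1 lies within R1.
C5 → C3, C4 lies within R2.
C3, C5 → C2: restricted closure across fragments reaches C2.
Every dependency is enforceable on the fragments, so the decomposition is dependency-preserving.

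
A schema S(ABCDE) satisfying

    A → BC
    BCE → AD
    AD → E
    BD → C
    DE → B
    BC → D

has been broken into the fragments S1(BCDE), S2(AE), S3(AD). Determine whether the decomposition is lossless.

Yes

Chase test. Columns are ABCDE; row i has aⱼ where attribute j ∈ Si, else bᵢⱼ.
Initial tableau (one row per fragment):
  row 1: b11 a2 a3 a4 a5
  row 2: a1 b22 b23 b24 a5
  row 3: a1 b32 b33 a4 b35
Rows 2 and 3 agree on A; apply A→BC and equate their BC entries.
Rows 2 and 3 agree on BC; apply BC→D and equate their D entries.
Rows 2 and 3 agree on AD; apply AD→E and equate their E entries.
Rows 1 and 2 agree on DE; apply DE→B and equate their B entries.
Rows 1 and 2 agree on BD; apply BD→C and equate their C entries.
Rows 1 and 2 agree on BCE; apply BCE→AD and equate their AD entries.
Row 1 is now all distinguished symbols — the join is lossless.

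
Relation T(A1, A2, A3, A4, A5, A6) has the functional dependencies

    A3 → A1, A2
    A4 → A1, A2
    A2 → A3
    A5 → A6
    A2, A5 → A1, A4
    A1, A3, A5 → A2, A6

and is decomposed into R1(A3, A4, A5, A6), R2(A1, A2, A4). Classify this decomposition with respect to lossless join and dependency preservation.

lossless but not dependency-preserving

Lossless test: (A4)⁺ = {A1, A2, A3, A4}, which contains all of one fragment — lossless.
Dependency preservation: the restricted closure of {A3} across the fragments never reaches {A1, A2}, so A3 → A1, A2 cannot be enforced without a join — not preserved.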